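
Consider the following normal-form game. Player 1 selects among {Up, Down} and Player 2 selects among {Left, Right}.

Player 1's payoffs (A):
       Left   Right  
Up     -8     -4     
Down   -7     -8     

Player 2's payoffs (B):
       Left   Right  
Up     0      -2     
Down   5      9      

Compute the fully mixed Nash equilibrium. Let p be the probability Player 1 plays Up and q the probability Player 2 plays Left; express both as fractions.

p = 2/3, q = 4/5

In a mixed NE each player is indifferent between their pure strategies, so the opponent's mix sets the indifference.
Player 2 indifferent between Left and Right: p·0 + (1−p)·5 = p·(-2) + (1−p)·9 ⟹ 5 + (-5)p = 9 + (-11)p ⟹ p = 2/3.
Player 1 indifferent between Up and Down: q·(-8) + (1−q)·(-4) = q·(-7) + (1−q)·(-8) ⟹ (-4) + (-4)q = (-8) + 1q ⟹ q = 4/5.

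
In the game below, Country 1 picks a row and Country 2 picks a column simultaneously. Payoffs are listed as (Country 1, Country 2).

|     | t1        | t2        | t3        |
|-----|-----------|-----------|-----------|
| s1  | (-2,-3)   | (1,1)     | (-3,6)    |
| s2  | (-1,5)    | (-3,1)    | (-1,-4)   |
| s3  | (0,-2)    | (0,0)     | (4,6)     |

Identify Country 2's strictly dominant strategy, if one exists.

A strategy is strictly dominant if it gives Country 2 a strictly higher payoff than every other strategy, against every choice by the opponent.
t1 is not dominant: against s1, t2 gives 1 > -3.
t2 is not dominant: against s1, t3 gives 6 > 1.
t3 is not dominant: against s2, t1 gives 5 > -4.
No single strategy is best against every opponent action.

None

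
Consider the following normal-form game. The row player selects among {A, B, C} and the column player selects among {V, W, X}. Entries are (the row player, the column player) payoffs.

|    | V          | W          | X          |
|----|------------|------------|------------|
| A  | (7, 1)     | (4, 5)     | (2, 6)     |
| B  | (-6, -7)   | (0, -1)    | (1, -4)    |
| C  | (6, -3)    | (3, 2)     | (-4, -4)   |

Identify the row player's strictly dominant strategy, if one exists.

A

Check whether one of the row player's strategies beats all alternatives regardless of what the opponent does.
A strictly dominates: vs V: 7 > each of {-6, 6}; vs W: 4 > each of {0, 3}; vs X: 2 > each of {1, -4}.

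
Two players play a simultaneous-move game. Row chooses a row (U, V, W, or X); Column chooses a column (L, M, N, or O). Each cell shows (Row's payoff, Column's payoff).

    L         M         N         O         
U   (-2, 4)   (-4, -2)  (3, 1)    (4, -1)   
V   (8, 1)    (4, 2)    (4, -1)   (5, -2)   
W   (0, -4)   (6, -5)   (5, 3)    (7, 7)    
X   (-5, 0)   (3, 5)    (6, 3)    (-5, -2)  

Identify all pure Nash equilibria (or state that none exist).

A profile is a Nash equilibrium when each player is best-responding to the other.
Row's best responses — vs L: V (payoff 8); vs M: W (payoff 6); vs N: X (payoff 6); vs O: W (payoff 7).
Column's best responses — vs U: L (payoff 4); vs V: M (payoff 2); vs W: O (payoff 7); vs X: M (payoff 5).
The only mutual best response is (W, O); neither player gains by switching there.

(W, O)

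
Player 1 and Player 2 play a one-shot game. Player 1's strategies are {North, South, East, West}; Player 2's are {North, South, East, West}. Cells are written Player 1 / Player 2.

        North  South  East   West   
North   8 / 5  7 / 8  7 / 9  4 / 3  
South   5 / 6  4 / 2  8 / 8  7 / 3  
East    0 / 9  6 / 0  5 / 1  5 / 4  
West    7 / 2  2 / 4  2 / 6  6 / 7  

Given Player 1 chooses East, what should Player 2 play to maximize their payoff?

With Player 1 fixed at East, Player 2's payoffs are: North → 9, South → 0, East → 1, West → 4.
The maximum is 9, achieved by North.

North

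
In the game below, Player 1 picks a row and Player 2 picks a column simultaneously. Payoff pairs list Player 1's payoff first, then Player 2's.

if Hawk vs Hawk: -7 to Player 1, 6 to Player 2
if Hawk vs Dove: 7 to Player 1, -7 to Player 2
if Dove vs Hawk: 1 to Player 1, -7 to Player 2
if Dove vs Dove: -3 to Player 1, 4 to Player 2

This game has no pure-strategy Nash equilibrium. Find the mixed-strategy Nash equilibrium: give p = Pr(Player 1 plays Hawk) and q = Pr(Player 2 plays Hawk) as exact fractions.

p = 11/24, q = 5/9

Each player's mixing probability is pinned down by making the *other* player indifferent.
Player 2 indifferent between Hawk and Dove: p·6 + (1−p)·(-7) = p·(-7) + (1−p)·4 ⟹ (-7) + 13p = 4 + (-11)p ⟹ p = 11/24.
Player 1 indifferent between Hawk and Dove: q·(-7) + (1−q)·7 = q·1 + (1−q)·(-3) ⟹ 7 + (-14)q = (-3) + 4q ⟹ q = 5/9.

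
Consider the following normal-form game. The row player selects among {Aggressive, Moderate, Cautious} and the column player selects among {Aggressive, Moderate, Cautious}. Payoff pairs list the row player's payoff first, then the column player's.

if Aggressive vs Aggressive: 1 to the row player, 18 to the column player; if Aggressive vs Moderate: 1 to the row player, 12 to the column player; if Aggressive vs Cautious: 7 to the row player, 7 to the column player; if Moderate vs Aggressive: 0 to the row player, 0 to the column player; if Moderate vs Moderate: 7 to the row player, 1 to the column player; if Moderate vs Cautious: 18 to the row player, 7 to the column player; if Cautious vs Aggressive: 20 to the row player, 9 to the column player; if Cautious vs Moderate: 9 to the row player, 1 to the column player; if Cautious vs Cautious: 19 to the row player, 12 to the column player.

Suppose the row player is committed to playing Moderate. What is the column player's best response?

Cautious

With the row player fixed at Moderate, the column player's payoffs are: Aggressive → 0, Moderate → 1, Cautious → 7.
The maximum is 7, achieved by Cautious.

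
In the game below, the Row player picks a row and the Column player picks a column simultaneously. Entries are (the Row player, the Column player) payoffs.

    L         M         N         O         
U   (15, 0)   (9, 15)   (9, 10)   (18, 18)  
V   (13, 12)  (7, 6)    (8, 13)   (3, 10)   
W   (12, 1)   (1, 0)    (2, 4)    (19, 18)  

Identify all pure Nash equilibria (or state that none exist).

A profile is a Nash equilibrium when each player is best-responding to the other.
The Row player's best responses — vs L: U (payoff 15); vs M: U (payoff 9); vs N: U (payoff 9); vs O: W (payoff 19).
The Column player's best responses — vs U: O (payoff 18); vs V: N (payoff 13); vs W: O (payoff 18).
The only mutual best response is (W, O); neither player gains by switching there.

(W, O)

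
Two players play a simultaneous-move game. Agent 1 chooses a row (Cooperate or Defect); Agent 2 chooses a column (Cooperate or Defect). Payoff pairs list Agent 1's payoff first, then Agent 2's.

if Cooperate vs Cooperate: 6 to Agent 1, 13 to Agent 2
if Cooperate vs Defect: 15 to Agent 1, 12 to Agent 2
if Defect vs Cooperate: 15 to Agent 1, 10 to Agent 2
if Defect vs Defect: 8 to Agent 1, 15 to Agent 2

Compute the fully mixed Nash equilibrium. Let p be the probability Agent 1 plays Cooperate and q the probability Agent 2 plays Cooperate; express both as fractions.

p = 5/6, q = 7/16

Each player's mixing probability is pinned down by making the *other* player indifferent.
Agent 2 indifferent between Cooperate and Defect: p·13 + (1−p)·10 = p·12 + (1−p)·15 ⟹ 10 + 3p = 15 + (-3)p ⟹ p = 5/6.
Agent 1 indifferent between Cooperate and Defect: q·6 + (1−q)·15 = q·15 + (1−q)·8 ⟹ 15 + (-9)q = 8 + 7q ⟹ q = 7/16.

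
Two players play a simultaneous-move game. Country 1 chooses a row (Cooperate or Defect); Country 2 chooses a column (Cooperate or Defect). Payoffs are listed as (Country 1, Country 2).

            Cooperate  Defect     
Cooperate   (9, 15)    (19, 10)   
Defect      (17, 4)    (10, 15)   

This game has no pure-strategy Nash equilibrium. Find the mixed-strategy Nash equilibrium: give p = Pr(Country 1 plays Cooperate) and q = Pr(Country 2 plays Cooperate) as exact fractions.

In a mixed NE each player is indifferent between their pure strategies, so the opponent's mix sets the indifference.
Country 2 indifferent between Cooperate and Defect: p·15 + (1−p)·4 = p·10 + (1−p)·15 ⟹ 4 + 11p = 15 + (-5)p ⟹ p = 11/16.
Country 1 indifferent between Cooperate and Defect: q·9 + (1−q)·19 = q·17 + (1−q)·10 ⟹ 19 + (-10)q = 10 + 7q ⟹ q = 9/17.

p = 11/16, q = 9/17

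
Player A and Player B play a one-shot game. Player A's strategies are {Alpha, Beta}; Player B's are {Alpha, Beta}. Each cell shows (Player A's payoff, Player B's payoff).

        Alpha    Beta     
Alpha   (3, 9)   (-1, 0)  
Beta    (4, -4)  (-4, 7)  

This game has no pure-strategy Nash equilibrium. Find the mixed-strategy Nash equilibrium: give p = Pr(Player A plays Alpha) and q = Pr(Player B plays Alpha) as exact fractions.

p = 11/20, q = 3/4

Each player's mixing probability is pinned down by making the *other* player indifferent.
Player B indifferent between Alpha and Beta: p·9 + (1−p)·(-4) = p·0 + (1−p)·7 ⟹ (-4) + 13p = 7 + (-7)p ⟹ p = 11/20.
Player A indifferent between Alpha and Beta: q·3 + (1−q)·(-1) = q·4 + (1−q)·(-4) ⟹ (-1) + 4q = (-4) + 8q ⟹ q = 3/4.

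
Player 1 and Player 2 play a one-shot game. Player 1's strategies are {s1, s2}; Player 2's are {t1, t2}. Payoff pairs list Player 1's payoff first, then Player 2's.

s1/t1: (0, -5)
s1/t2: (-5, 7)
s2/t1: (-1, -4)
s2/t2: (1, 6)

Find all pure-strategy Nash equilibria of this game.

(s2, t2)

Find each player's best response to every opponent strategy; NE are the intersections.
Player 1's best responses — vs t1: s1 (payoff 0); vs t2: s2 (payoff 1).
Player 2's best responses — vs s1: t2 (payoff 7); vs s2: t2 (payoff 6).
The only mutual best response is (s2, t2); neither player gains by switching there.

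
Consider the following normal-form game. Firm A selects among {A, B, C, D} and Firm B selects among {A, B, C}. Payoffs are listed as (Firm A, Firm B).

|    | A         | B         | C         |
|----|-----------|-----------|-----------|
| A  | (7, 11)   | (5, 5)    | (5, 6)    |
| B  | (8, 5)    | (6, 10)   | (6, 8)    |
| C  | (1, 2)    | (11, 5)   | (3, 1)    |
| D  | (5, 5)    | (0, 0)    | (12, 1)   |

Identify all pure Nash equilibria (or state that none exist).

Check mutual best responses: a cell is a NE iff neither player can gain by unilaterally deviating.
Firm A's best responses — vs A: B (payoff 8); vs B: C (payoff 11); vs C: D (payoff 12).
Firm B's best responses — vs A: A (payoff 11); vs B: B (payoff 10); vs C: B (payoff 5); vs D: A (payoff 5).
The only mutual best response is (C, B); neither player gains by switching there.

(C, B)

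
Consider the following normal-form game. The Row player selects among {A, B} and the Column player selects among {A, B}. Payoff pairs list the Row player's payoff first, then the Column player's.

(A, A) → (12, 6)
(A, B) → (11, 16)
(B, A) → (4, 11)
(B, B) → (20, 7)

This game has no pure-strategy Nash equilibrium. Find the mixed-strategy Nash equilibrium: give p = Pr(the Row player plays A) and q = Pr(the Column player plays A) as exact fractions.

Each player's mixing probability is pinned down by making the *other* player indifferent.
The Column player indifferent between A and B: p·6 + (1−p)·11 = p·16 + (1−p)·7 ⟹ 11 + (-5)p = 7 + 9p ⟹ p = 2/7.
The Row player indifferent between A and B: q·12 + (1−q)·11 = q·4 + (1−q)·20 ⟹ 11 + 1q = 20 + (-16)q ⟹ q = 9/17.

p = 2/7, q = 9/17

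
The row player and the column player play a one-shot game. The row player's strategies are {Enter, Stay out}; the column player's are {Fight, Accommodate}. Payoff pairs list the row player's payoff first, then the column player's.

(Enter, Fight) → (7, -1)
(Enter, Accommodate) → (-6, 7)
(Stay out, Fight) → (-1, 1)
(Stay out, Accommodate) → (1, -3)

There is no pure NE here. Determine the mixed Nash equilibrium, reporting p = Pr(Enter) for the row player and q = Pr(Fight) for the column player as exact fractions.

In a mixed NE each player is indifferent between their pure strategies, so the opponent's mix sets the indifference.
The column player indifferent between Fight and Accommodate: p·(-1) + (1−p)·1 = p·7 + (1−p)·(-3) ⟹ 1 + (-2)p = (-3) + 10p ⟹ p = 1/3.
The row player indifferent between Enter and Stay out: q·7 + (1−q)·(-6) = q·(-1) + (1−q)·1 ⟹ (-6) + 13q = 1 + (-2)q ⟹ q = 7/15.

p = 1/3, q = 7/15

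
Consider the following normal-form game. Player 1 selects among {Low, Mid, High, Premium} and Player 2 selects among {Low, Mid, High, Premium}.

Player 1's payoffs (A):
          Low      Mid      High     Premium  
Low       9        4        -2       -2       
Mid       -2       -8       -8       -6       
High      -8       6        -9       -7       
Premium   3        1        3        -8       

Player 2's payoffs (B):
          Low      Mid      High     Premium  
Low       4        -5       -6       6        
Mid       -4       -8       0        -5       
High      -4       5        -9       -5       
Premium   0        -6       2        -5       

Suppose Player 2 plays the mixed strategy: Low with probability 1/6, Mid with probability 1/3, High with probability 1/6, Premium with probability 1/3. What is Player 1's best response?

Player 1's best reply maximizes expected payoff against the mix.
Low: (1/6)·9 + (1/3)·4 + (1/6)·(-2) + (1/3)·(-2) = 11/6
Mid: (1/6)·(-2) + (1/3)·(-8) + (1/6)·(-8) + (1/3)·(-6) = -19/3
High: (1/6)·(-8) + (1/3)·6 + (1/6)·(-9) + (1/3)·(-7) = -19/6
Premium: (1/6)·3 + (1/3)·1 + (1/6)·3 + (1/3)·(-8) = -4/3
Highest expected payoff is 11/6, from Low.

Low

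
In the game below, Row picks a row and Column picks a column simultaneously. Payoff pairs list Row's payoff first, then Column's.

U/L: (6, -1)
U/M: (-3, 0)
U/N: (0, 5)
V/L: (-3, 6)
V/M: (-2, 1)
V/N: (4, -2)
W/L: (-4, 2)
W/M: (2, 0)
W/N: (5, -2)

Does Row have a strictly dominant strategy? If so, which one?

Check whether one of Row's strategies beats all alternatives regardless of what the opponent does.
U is not dominant: against M, V gives -2 > -3.
V is not dominant: against L, U gives 6 > -3.
W is not dominant: against L, U gives 6 > -4.
No single strategy is best against every opponent action.

No strictly dominant strategy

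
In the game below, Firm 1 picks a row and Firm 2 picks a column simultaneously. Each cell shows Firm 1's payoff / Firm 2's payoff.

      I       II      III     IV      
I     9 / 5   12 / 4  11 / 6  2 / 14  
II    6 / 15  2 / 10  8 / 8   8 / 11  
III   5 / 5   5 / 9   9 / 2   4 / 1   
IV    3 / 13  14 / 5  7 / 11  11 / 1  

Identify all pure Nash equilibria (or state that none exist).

No pure-strategy Nash equilibrium

Check mutual best responses: a cell is a NE iff neither player can gain by unilaterally deviating.
Firm 1's best responses — vs I: I (payoff 9); vs II: IV (payoff 14); vs III: I (payoff 11); vs IV: IV (payoff 11).
Firm 2's best responses — vs I: IV (payoff 14); vs II: I (payoff 15); vs III: II (payoff 9); vs IV: I (payoff 13).
No cell has both players best-responding. For instance, Firm 1's best reply to I is I, but against I Firm 2 prefers IV over I.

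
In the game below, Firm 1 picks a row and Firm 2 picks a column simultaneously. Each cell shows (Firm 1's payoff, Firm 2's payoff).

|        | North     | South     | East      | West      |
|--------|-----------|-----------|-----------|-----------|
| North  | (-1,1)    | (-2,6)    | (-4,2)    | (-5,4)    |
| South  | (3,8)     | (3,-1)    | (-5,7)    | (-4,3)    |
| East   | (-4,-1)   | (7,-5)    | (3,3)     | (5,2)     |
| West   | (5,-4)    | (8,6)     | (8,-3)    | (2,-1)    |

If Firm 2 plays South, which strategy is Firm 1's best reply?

With Firm 2 fixed at South, Firm 1's payoffs are: North → -2, South → 3, East → 7, West → 8.
The maximum is 8, achieved by West.

West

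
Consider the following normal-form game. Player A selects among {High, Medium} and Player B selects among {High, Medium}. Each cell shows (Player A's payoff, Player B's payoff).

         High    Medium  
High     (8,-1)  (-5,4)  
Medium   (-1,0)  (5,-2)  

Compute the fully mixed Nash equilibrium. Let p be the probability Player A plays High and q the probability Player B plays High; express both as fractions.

p = 2/7, q = 10/19

In a mixed NE each player is indifferent between their pure strategies, so the opponent's mix sets the indifference.
Player B indifferent between High and Medium: p·(-1) + (1−p)·0 = p·4 + (1−p)·(-2) ⟹ 0 + (-1)p = (-2) + 6p ⟹ p = 2/7.
Player A indifferent between High and Medium: q·8 + (1−q)·(-5) = q·(-1) + (1−q)·5 ⟹ (-5) + 13q = 5 + (-6)q ⟹ q = 10/19.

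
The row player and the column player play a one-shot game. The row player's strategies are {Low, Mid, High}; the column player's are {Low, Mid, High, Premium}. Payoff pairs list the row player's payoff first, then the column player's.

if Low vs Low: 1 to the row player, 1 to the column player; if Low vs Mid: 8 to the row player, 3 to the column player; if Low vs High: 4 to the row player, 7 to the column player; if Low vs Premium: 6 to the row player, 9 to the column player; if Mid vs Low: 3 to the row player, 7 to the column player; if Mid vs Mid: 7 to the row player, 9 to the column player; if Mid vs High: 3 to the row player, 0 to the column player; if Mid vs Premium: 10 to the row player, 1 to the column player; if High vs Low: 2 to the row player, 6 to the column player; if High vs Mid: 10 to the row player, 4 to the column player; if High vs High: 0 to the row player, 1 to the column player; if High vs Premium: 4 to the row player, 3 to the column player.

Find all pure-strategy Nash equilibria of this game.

There is no pure-strategy Nash equilibrium

A profile is a Nash equilibrium when each player is best-responding to the other.
The row player's best responses — vs Low: Mid (payoff 3); vs Mid: High (payoff 10); vs High: Low (payoff 4); vs Premium: Mid (payoff 10).
The column player's best responses — vs Low: Premium (payoff 9); vs Mid: Mid (payoff 9); vs High: Low (payoff 6).
No cell has both players best-responding. For instance, the row player's best reply to Low is Mid, but against Mid the column player prefers Mid over Low.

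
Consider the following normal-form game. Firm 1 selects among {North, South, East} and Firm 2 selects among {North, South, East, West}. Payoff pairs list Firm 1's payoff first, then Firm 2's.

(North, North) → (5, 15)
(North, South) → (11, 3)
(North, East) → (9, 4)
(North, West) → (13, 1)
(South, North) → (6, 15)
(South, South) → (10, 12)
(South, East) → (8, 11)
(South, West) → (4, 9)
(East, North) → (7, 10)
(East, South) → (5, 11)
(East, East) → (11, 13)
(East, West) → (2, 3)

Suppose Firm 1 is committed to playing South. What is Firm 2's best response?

North

With Firm 1 fixed at South, Firm 2's payoffs are: North → 15, South → 12, East → 11, West → 9.
The maximum is 15, achieved by North.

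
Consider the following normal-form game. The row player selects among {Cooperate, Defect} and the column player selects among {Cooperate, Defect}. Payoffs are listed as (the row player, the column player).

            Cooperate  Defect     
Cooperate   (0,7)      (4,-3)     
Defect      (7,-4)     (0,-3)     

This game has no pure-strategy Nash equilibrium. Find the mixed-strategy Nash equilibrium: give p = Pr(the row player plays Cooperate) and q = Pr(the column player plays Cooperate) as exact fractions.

Each player's mixing probability is pinned down by making the *other* player indifferent.
The column player indifferent between Cooperate and Defect: p·7 + (1−p)·(-4) = p·(-3) + (1−p)·(-3) ⟹ (-4) + 11p = (-3) + 0p ⟹ p = 1/11.
The row player indifferent between Cooperate and Defect: q·0 + (1−q)·4 = q·7 + (1−q)·0 ⟹ 4 + (-4)q = 0 + 7q ⟹ q = 4/11.

p = 1/11, q = 4/11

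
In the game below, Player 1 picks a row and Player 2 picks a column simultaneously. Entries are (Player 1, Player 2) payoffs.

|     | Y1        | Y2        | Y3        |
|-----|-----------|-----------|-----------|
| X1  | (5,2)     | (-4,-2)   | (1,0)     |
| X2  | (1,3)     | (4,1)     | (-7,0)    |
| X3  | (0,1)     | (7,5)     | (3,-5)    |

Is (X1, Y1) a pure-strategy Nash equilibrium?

Yes

Holding Player 2 at Y1: Player 1 gets 5 from X1, versus 1 from X2, 0 from X3. No profitable deviation for Player 1.
Holding Player 1 at X1: Player 2 gets 2 from Y1, versus -2 from Y2, 0 from Y3. No profitable deviation for Player 2 either.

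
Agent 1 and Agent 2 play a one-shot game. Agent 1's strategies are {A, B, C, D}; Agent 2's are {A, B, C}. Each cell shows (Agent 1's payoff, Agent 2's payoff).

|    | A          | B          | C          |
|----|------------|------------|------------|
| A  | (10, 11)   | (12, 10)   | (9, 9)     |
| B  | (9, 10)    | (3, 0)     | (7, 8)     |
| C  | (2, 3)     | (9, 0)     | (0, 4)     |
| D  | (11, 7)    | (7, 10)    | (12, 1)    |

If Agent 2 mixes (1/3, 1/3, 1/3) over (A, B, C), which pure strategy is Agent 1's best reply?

A

Compute Agent 1's expected payoff from each pure strategy against the given mix.
A: (1/3)·10 + (1/3)·12 + (1/3)·9 = 31/3
B: (1/3)·9 + (1/3)·3 + (1/3)·7 = 19/3
C: (1/3)·2 + (1/3)·9 + (1/3)·0 = 11/3
D: (1/3)·11 + (1/3)·7 + (1/3)·12 = 10
Highest expected payoff is 31/3, from A.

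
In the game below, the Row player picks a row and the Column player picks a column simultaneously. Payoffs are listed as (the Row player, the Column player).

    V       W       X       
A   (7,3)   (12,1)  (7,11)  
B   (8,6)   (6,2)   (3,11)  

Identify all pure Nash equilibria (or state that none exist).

A profile is a Nash equilibrium when each player is best-responding to the other.
The Row player's best responses — vs V: B (payoff 8); vs W: A (payoff 12); vs X: A (payoff 7).
The Column player's best responses — vs A: X (payoff 11); vs B: X (payoff 11).
The only mutual best response is (A, X); neither player gains by switching there.

(A, X)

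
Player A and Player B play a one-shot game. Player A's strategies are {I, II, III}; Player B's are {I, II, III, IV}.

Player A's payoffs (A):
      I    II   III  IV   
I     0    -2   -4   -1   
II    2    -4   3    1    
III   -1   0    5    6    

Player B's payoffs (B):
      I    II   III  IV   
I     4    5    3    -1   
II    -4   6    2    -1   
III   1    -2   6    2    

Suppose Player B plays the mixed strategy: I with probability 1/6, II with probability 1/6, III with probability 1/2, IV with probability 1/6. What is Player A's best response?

Player A's best reply maximizes expected payoff against the mix.
I: (1/6)·0 + (1/6)·(-2) + (1/2)·(-4) + (1/6)·(-1) = -5/2
II: (1/6)·2 + (1/6)·(-4) + (1/2)·3 + (1/6)·1 = 4/3
III: (1/6)·(-1) + (1/6)·0 + (1/2)·5 + (1/6)·6 = 10/3
Highest expected payoff is 10/3, from III.

III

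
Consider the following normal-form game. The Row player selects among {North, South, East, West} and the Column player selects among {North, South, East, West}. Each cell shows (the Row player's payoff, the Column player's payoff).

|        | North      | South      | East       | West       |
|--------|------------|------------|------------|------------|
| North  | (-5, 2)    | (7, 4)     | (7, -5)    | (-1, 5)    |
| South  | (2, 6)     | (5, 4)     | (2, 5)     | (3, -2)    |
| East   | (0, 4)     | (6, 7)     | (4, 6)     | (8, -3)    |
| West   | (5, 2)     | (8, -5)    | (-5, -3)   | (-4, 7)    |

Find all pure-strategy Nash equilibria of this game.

A profile is a Nash equilibrium when each player is best-responding to the other.
The Row player's best responses — vs North: West (payoff 5); vs South: West (payoff 8); vs East: North (payoff 7); vs West: East (payoff 8).
The Column player's best responses — vs North: West (payoff 5); vs South: North (payoff 6); vs East: South (payoff 7); vs West: West (payoff 7).
No cell has both players best-responding. For instance, the Row player's best reply to West is East, but against East the Column player prefers South over West.

None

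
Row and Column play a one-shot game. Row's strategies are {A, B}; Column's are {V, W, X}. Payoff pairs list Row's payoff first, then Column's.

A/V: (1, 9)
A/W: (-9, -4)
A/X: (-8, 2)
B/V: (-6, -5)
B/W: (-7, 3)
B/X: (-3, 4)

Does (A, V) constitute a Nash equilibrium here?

Yes

Holding Column at V: Row gets 1 from A, versus -6 from B. No profitable deviation for Row.
Holding Row at A: Column gets 9 from V, versus -4 from W, 2 from X. No profitable deviation for Column either.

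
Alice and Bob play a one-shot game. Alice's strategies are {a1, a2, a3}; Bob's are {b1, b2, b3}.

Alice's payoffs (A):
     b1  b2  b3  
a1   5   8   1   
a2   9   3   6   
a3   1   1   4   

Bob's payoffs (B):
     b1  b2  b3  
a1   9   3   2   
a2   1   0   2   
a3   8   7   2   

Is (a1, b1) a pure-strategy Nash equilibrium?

Holding Bob at b1: Alice gets 5 from a1 but could get 9 by switching to a2. Alice has a profitable deviation.

No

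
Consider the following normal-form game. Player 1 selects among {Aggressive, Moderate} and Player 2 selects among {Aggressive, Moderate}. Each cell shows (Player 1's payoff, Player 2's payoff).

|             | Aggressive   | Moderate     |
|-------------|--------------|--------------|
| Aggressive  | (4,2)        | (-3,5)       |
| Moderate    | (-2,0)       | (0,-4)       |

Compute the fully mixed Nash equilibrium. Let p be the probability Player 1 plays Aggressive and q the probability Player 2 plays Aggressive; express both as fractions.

Each player's mixing probability is pinned down by making the *other* player indifferent.
Player 2 indifferent between Aggressive and Moderate: p·2 + (1−p)·0 = p·5 + (1−p)·(-4) ⟹ 0 + 2p = (-4) + 9p ⟹ p = 4/7.
Player 1 indifferent between Aggressive and Moderate: q·4 + (1−q)·(-3) = q·(-2) + (1−q)·0 ⟹ (-3) + 7q = 0 + (-2)q ⟹ q = 1/3.

p = 4/7, q = 1/3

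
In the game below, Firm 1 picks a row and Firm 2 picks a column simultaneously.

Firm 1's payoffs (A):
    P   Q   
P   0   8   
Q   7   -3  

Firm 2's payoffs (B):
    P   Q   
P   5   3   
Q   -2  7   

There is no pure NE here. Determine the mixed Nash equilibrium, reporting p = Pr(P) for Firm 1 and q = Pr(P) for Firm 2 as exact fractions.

p = 9/11, q = 11/18

Each player's mixing probability is pinned down by making the *other* player indifferent.
Firm 2 indifferent between P and Q: p·5 + (1−p)·(-2) = p·3 + (1−p)·7 ⟹ (-2) + 7p = 7 + (-4)p ⟹ p = 9/11.
Firm 1 indifferent between P and Q: q·0 + (1−q)·8 = q·7 + (1−q)·(-3) ⟹ 8 + (-8)q = (-3) + 10q ⟹ q = 11/18.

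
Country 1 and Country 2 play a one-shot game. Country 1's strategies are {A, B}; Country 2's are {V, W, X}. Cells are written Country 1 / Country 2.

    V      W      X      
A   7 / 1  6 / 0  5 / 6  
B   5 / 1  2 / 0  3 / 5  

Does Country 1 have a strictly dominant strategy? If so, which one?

Check whether one of Country 1's strategies beats all alternatives regardless of what the opponent does.
A strictly dominates: vs V: 7 > 5; vs W: 6 > 2; vs X: 5 > 3.

A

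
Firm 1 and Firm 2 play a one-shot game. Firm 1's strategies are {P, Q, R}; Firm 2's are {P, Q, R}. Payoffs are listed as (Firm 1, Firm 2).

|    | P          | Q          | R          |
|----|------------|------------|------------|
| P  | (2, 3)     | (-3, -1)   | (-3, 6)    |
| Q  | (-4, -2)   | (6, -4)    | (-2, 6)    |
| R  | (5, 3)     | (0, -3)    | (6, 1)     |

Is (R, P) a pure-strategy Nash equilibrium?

Yes

Holding Firm 2 at P: Firm 1 gets 5 from R, versus 2 from P, -4 from Q. No profitable deviation for Firm 1.
Holding Firm 1 at R: Firm 2 gets 3 from P, versus -3 from Q, 1 from R. No profitable deviation for Firm 2 either.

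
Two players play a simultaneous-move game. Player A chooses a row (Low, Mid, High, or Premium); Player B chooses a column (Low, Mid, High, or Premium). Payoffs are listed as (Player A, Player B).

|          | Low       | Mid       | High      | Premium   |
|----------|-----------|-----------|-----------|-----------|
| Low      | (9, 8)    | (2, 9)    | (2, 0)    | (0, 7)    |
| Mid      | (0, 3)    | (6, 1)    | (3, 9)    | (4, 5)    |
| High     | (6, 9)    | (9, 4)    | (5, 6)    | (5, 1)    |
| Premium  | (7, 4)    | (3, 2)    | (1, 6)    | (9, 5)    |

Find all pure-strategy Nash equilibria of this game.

Check mutual best responses: a cell is a NE iff neither player can gain by unilaterally deviating.
Player A's best responses — vs Low: Low (payoff 9); vs Mid: High (payoff 9); vs High: High (payoff 5); vs Premium: Premium (payoff 9).
Player B's best responses — vs Low: Mid (payoff 9); vs Mid: High (payoff 9); vs High: Low (payoff 9); vs Premium: High (payoff 6).
No cell has both players best-responding. For instance, Player A's best reply to Premium is Premium, but against Premium Player B prefers High over Premium.

No pure-strategy Nash equilibrium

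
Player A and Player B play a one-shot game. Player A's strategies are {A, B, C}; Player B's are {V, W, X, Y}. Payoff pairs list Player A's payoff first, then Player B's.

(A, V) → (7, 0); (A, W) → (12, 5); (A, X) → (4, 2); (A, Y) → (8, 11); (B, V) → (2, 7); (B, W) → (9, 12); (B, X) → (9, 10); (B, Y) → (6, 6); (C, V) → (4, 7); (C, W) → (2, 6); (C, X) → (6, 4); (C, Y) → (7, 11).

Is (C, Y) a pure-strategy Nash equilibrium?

No

Holding Player B at Y: Player A gets 7 from C but could get 8 by switching to A. Player A has a profitable deviation.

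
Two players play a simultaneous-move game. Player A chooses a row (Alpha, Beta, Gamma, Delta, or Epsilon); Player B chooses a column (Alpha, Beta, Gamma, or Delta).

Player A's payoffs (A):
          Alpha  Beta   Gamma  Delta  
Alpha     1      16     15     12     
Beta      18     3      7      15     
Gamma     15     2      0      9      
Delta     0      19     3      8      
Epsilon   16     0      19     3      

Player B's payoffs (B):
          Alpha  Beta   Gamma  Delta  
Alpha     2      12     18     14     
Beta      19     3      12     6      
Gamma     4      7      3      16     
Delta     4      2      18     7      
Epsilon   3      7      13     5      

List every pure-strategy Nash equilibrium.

A profile is a Nash equilibrium when each player is best-responding to the other.
Player A's best responses — vs Alpha: Beta (payoff 18); vs Beta: Delta (payoff 19); vs Gamma: Epsilon (payoff 19); vs Delta: Beta (payoff 15).
Player B's best responses — vs Alpha: Gamma (payoff 18); vs Beta: Alpha (payoff 19); vs Gamma: Delta (payoff 16); vs Delta: Gamma (payoff 18); vs Epsilon: Gamma (payoff 13).
Mutual best responses occur at (Beta, Alpha) and (Epsilon, Gamma); at each, neither player gains by switching.

(Beta, Alpha) and (Epsilon, Gamma)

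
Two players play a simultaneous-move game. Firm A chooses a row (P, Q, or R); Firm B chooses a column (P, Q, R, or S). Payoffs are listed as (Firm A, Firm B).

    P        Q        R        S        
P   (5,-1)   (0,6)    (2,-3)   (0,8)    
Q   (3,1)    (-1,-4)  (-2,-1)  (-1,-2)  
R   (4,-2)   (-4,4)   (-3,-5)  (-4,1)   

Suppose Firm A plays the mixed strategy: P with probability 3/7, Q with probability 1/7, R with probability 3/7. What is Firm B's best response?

Q

Firm B's best reply maximizes expected payoff against the mix.
P: (3/7)·(-1) + (1/7)·1 + (3/7)·(-2) = -8/7
Q: (3/7)·6 + (1/7)·(-4) + (3/7)·4 = 26/7
R: (3/7)·(-3) + (1/7)·(-1) + (3/7)·(-5) = -25/7
S: (3/7)·8 + (1/7)·(-2) + (3/7)·1 = 25/7
Highest expected payoff is 26/7, from Q.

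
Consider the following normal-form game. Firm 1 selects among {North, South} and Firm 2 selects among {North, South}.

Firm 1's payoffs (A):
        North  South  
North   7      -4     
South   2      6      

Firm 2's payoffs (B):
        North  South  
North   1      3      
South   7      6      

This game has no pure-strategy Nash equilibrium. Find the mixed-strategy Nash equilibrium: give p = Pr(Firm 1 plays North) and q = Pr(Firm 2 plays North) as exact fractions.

p = 1/3, q = 2/3

Each player's mixing probability is pinned down by making the *other* player indifferent.
Firm 2 indifferent between North and South: p·1 + (1−p)·7 = p·3 + (1−p)·6 ⟹ 7 + (-6)p = 6 + (-3)p ⟹ p = 1/3.
Firm 1 indifferent between North and South: q·7 + (1−q)·(-4) = q·2 + (1−q)·6 ⟹ (-4) + 11q = 6 + (-4)q ⟹ q = 2/3.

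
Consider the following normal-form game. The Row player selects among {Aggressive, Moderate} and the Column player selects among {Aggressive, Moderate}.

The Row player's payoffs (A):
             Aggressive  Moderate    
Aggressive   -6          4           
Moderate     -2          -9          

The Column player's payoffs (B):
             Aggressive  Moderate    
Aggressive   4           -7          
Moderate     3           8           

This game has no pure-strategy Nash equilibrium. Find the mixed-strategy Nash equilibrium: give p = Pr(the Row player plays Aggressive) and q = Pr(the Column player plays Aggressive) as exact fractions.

Each player's mixing probability is pinned down by making the *other* player indifferent.
The Column player indifferent between Aggressive and Moderate: p·4 + (1−p)·3 = p·(-7) + (1−p)·8 ⟹ 3 + 1p = 8 + (-15)p ⟹ p = 5/16.
The Row player indifferent between Aggressive and Moderate: q·(-6) + (1−q)·4 = q·(-2) + (1−q)·(-9) ⟹ 4 + (-10)q = (-9) + 7q ⟹ q = 13/17.

p = 5/16, q = 13/17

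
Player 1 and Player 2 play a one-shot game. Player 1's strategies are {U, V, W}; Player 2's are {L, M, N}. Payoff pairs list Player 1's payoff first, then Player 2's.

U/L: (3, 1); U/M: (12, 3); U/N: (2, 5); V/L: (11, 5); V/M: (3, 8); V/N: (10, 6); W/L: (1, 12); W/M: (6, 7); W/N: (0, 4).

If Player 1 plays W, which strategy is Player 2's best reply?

With Player 1 fixed at W, Player 2's payoffs are: L → 12, M → 7, N → 4.
The maximum is 12, achieved by L.

L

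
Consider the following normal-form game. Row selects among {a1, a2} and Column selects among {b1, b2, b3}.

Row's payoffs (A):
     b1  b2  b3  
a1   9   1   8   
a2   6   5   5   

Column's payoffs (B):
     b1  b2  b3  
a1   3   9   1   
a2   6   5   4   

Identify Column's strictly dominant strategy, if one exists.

Check whether one of Column's strategies beats all alternatives regardless of what the opponent does.
b1 is not dominant: against a1, b2 gives 9 > 3.
b2 is not dominant: against a2, b1 gives 6 > 5.
b3 is not dominant: against a1, b1 gives 3 > 1.
No single strategy is best against every opponent action.

No strictly dominant strategy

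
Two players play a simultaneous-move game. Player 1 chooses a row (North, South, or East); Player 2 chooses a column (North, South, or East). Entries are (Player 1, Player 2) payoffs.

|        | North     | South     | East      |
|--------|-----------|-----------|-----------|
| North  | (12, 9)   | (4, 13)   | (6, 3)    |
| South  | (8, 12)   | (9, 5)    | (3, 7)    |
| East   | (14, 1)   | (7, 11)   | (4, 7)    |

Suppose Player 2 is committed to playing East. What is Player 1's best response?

North

With Player 2 fixed at East, Player 1's payoffs are: North → 6, South → 3, East → 4.
The maximum is 6, achieved by North.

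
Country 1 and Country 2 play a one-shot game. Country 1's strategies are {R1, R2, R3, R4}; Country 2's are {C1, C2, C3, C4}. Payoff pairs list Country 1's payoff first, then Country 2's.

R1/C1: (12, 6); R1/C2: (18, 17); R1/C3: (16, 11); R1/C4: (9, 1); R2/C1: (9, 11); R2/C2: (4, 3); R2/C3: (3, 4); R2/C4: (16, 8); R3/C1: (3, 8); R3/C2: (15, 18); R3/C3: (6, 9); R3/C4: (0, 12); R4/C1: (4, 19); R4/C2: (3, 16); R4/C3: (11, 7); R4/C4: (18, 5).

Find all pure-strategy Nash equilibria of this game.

(R1, C2)

A profile is a Nash equilibrium when each player is best-responding to the other.
Country 1's best responses — vs C1: R1 (payoff 12); vs C2: R1 (payoff 18); vs C3: R1 (payoff 16); vs C4: R4 (payoff 18).
Country 2's best responses — vs R1: C2 (payoff 17); vs R2: C1 (payoff 11); vs R3: C2 (payoff 18); vs R4: C1 (payoff 19).
The only mutual best response is (R1, C2); neither player gains by switching there.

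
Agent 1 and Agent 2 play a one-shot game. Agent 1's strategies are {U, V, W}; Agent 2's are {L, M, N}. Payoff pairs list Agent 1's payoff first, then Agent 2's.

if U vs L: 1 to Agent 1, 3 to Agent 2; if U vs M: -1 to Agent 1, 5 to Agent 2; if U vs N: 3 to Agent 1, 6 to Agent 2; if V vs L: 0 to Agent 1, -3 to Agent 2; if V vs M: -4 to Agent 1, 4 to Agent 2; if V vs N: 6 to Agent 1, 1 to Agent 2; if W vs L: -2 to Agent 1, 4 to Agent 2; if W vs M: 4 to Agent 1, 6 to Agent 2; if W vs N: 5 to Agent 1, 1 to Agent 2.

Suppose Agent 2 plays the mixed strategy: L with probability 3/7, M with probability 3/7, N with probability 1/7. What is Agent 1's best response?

W

Agent 1's best reply maximizes expected payoff against the mix.
U: (3/7)·1 + (3/7)·(-1) + (1/7)·3 = 3/7
V: (3/7)·0 + (3/7)·(-4) + (1/7)·6 = -6/7
W: (3/7)·(-2) + (3/7)·4 + (1/7)·5 = 11/7
Highest expected payoff is 11/7, from W.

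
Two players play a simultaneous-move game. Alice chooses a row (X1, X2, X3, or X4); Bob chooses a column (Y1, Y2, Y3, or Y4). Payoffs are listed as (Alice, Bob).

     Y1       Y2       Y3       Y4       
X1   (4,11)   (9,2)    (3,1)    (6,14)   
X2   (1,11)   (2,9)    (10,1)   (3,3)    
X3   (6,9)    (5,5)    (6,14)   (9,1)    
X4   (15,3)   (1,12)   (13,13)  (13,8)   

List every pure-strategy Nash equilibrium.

Check mutual best responses: a cell is a NE iff neither player can gain by unilaterally deviating.
Alice's best responses — vs Y1: X4 (payoff 15); vs Y2: X1 (payoff 9); vs Y3: X4 (payoff 13); vs Y4: X4 (payoff 13).
Bob's best responses — vs X1: Y4 (payoff 14); vs X2: Y1 (payoff 11); vs X3: Y3 (payoff 14); vs X4: Y3 (payoff 13).
The only mutual best response is (X4, Y3); neither player gains by switching there.

(X4, Y3)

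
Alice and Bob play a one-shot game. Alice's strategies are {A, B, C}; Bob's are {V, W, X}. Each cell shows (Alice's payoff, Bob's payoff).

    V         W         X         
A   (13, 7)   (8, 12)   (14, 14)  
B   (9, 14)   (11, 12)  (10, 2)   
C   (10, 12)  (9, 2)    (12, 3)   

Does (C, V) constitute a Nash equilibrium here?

No

Holding Bob at V: Alice gets 10 from C but could get 13 by switching to A. Alice has a profitable deviation.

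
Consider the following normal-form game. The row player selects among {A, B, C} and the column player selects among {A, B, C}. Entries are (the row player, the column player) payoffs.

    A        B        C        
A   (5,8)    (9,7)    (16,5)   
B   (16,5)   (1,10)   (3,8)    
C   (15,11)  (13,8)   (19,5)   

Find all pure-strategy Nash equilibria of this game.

There is no pure-strategy Nash equilibrium

A profile is a Nash equilibrium when each player is best-responding to the other.
The row player's best responses — vs A: B (payoff 16); vs B: C (payoff 13); vs C: C (payoff 19).
The column player's best responses — vs A: A (payoff 8); vs B: B (payoff 10); vs C: A (payoff 11).
No cell has both players best-responding. For instance, the row player's best reply to C is C, but against C the column player prefers A over C.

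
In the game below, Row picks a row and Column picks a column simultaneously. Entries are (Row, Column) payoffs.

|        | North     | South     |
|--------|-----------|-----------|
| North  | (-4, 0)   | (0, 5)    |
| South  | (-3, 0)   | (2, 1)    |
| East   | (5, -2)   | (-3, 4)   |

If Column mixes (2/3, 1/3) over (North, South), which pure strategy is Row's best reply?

Compute Row's expected payoff from each pure strategy against the given mix.
North: (2/3)·(-4) + (1/3)·0 = -8/3
South: (2/3)·(-3) + (1/3)·2 = -4/3
East: (2/3)·5 + (1/3)·(-3) = 7/3
Highest expected payoff is 7/3, from East.

East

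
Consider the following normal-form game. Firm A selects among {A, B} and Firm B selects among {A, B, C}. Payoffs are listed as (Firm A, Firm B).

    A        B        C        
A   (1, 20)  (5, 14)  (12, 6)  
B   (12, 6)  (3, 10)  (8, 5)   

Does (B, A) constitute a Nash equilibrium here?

Holding Firm B at A: Firm A gets 12 from B, versus 1 from A. No profitable deviation for Firm A.
Holding Firm A at B: Firm B gets 6 from A but could get 10 by switching to B. Firm B has a profitable deviation.

No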